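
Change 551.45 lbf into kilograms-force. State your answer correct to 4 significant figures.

1 pound-force = 0.453592 kgf.
So 551.45 × 0.453592 ≈ 250.1 kgf.

250.1 kgf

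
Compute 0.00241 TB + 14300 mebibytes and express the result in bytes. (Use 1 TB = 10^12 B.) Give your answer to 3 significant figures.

1.74 × 10^10 bytes

0.00241 TB = 2.41000 × 10^9 B and 14300 MiB = 1.49946 × 10^10 B.
2.41000 × 10^9 + 1.49946 × 10^10 ≈ 1.74 × 10^10 B.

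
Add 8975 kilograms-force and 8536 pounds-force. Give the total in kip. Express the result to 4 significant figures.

8975 kgf = 19.7865 kip and 8536 lbf = 8.53600 kip.
19.7865 + 8.53600 ≈ 28.32 kip.

28.32 kip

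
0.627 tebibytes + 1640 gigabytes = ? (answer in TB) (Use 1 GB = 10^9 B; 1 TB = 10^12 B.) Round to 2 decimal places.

0.627 TiB = 0.689394 TB and 1640 GB = 1.64000 TB.
0.689394 + 1.64000 ≈ 2.33 TB.

2.33 terabytes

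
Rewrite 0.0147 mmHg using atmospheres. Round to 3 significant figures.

1 millimeter of mercury = 0.00131579 atm.
Then 0.0147 × 0.00131579 ≈ 1.93e-5 atm.

1.93e-5 atmospheres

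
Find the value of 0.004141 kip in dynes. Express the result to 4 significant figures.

1 kip = 4.44822 × 10^8 dyn.
0.004141 × 4.44822 × 10^8 ≈ 1.842 × 10^6 dyn.

1.842 × 10^6 dynes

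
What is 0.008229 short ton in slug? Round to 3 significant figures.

0.512 slugs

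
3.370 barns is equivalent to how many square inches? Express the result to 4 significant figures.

5.224e-25 in²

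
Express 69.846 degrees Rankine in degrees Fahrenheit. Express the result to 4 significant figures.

°R = °F + 459.67.
Applying the formula gives -389.8 °F.

-389.8 degrees Fahrenheit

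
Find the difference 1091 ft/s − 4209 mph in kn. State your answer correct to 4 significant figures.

1091 ft/s = 646.400 kn and 4209 mph = 3657.52 kn.
646.400 − 3657.52 ≈ -3011 kn.

-3011 knots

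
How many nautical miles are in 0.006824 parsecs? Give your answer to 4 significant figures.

1.137e+11 nmi

1 parsec = 1.66613e+13 nautical miles.
Thus 0.006824 × 1.66613e+13 ≈ 1.137e+11 nmi.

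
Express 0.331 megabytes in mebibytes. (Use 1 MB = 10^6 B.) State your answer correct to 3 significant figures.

1 megabyte = 0.953674 mebibytes.
So 0.331 × 0.953674 ≈ 0.316 MiB.

0.316 mebibytes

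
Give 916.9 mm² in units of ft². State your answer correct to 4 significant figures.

0.009869 ft²

1 mm² = 1.07639 × 10^-5 ft².
So 916.9 × 1.07639 × 10^-5 ≈ 0.009869 ft².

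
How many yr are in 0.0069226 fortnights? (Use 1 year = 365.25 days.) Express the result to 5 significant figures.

0.00026534 years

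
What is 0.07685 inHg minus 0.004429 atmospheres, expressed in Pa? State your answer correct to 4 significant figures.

-188.5 pascals

0.07685 inHg = 260.244 Pa and 0.004429 atm = 448.768 Pa.
260.244 − 448.768 ≈ -188.5 Pa.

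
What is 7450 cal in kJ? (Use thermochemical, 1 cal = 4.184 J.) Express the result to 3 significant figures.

31.2 kilojoules

1 calorie = 0.00418400 kilojoules.
So 7450 × 0.00418400 ≈ 31.2 kJ.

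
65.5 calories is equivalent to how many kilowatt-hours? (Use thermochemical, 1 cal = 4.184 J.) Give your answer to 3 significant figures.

7.61e-5 kilowatt-hours

1 calorie = 1.16222e-6 kWh.
65.5 × 1.16222e-6 ≈ 7.61e-5 kWh.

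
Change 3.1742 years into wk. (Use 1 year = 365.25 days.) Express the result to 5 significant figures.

1 year = 52.1786 weeks.
3.1742 × 52.1786 ≈ 165.63 wk.

165.63 weeks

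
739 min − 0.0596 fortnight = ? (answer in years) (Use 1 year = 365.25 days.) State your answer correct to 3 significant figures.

-0.000879 yr

739 min = 0.00140505 yr and 0.0596 fortnight = 0.00228446 yr.
0.00140505 − 0.00228446 ≈ -0.000879 yr.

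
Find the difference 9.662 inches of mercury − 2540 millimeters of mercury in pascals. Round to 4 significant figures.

9.662 inHg = 32719.3 Pa and 2540 mmHg = 338639 Pa.
32719.3 − 338639 ≈ -305900 Pa.

-305900 Pa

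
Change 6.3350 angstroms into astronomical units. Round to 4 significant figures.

1 Å = 6.68459e-22 au.
6.3350 × 6.68459e-22 ≈ 4.235e-21 au.

4.235e-21 au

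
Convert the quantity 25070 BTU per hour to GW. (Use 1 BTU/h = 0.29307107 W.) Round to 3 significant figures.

1 BTU per hour = 2.93071e-10 GW.
Then 25070 × 2.93071e-10 ≈ 7.35e-6 GW.

7.35e-6 gigawatts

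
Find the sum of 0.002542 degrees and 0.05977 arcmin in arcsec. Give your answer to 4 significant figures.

0.002542 ° = 9.15120 arcsec and 0.05977 arcmin = 3.58620 arcsec.
9.15120 + 3.58620 ≈ 12.74 arcsec.

12.74 arcsec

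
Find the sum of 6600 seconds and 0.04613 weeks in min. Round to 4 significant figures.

575.0 minutes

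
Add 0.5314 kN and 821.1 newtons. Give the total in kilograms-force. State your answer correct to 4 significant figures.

0.5314 kN = 54.1877 kgf and 821.1 N = 83.7289 kgf.
54.1877 + 83.7289 ≈ 137.9 kgf.

137.9 kgf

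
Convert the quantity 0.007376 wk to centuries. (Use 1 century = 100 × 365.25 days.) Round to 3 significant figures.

1 week = 0.000191650 century.
Then 0.007376 × 0.000191650 ≈ 1.41e-6 century.

1.41e-6 centuries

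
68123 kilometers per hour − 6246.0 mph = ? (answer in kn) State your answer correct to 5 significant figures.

31356 knots

68123 km/h = 36783.5 kn and 6246.0 mph = 5427.63 kn.
36783.5 − 5427.63 ≈ 31356 kn.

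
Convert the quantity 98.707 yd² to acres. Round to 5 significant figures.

0.020394 acres

1 yd² = 0.000206612 acre.
98.707 × 0.000206612 ≈ 0.020394 acre.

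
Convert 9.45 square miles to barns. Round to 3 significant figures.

2.45 × 10^35 barn

1 mi² = 2.58999 × 10^34 barn.
Thus 9.45 × 2.58999 × 10^34 ≈ 2.45 × 10^35 barn.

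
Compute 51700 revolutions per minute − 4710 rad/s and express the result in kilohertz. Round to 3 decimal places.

0.112 kilohertz

51700 rpm = 0.861667 kHz and 4710 rad/s = 0.749620 kHz.
0.861667 − 0.749620 ≈ 0.112 kHz.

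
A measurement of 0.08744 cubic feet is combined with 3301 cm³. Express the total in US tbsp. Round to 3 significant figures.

0.08744 ft³ = 167.449 US tbsp and 3301 cm³ = 223.240 US tbsp.
167.449 + 223.240 ≈ 391 US tbsp.

391 US tablespoons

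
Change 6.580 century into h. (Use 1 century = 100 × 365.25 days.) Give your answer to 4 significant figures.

5.768 × 10^6 h

1 century = 876600 h.
Then 6.580 × 876600 ≈ 5.768 × 10^6 h.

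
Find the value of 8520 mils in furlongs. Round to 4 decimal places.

0.0011 furlong

1 mil = 1.26263 × 10^-7 furlong.
Thus 8520 × 1.26263 × 10^-7 ≈ 0.0011 furlong.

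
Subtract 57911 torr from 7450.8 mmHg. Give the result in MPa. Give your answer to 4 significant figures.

7450.8 mmHg = 0.993358 MPa and 57911 torr = 7.72083 MPa.
0.993358 − 7.72083 ≈ -6.727 MPa.

-6.727 megapascals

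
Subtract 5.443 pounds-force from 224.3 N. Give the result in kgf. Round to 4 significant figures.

20.40 kgf

224.3 N = 22.8722 kgf and 5.443 lbf = 2.46890 kgf.
22.8722 − 2.46890 ≈ 20.40 kgf.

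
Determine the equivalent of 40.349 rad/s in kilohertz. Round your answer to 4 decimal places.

1 rad/s = 0.000159155 kilohertz.
Then 40.349 × 0.000159155 ≈ 0.0064 kHz.

0.0064 kHz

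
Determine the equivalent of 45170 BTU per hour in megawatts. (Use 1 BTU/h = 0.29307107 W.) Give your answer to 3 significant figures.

1 BTU per hour = 2.93071 × 10^-7 MW.
Thus 45170 × 2.93071 × 10^-7 ≈ 0.0132 MW.

0.0132 MW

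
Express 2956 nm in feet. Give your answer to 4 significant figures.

9.698e-6 feet

1 nm = 3.28084e-9 ft.
So 2956 × 3.28084e-9 ≈ 9.698e-6 ft.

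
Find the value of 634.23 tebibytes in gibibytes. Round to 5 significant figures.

1 tebibyte = 1024.00 GiB.
Then 634.23 × 1024.00 ≈ 649450 GiB.

649450 GiB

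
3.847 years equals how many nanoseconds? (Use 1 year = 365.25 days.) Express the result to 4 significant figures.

1.214e+17 ns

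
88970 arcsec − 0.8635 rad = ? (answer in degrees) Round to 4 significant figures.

-24.76 °

88970 arcsec = 24.7139 ° and 0.8635 rad = 49.4749 °.
24.7139 − 49.4749 ≈ -24.76 °.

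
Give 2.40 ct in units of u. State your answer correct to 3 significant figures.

1 ct = 1.20443e+23 atomic mass units.
2.40 × 1.20443e+23 ≈ 2.89e+23 u.

2.89e+23 u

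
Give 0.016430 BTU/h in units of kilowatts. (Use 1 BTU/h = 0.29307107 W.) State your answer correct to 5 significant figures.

1 BTU/h = 0.000293071 kilowatts.
Thus 0.016430 × 0.000293071 ≈ 4.8152e-6 kW.

4.8152e-6 kilowatts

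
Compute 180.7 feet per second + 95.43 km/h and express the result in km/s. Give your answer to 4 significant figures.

180.7 ft/s = 0.0550774 km/s and 95.43 km/h = 0.0265083 km/s.
0.0550774 + 0.0265083 ≈ 0.08159 km/s.

0.08159 km/s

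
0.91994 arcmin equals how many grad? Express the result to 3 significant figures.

0.0170 gradians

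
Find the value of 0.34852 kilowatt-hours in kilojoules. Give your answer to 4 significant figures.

1255 kJ

1 kilowatt-hour = 3600.00 kilojoules.
Then 0.34852 × 3600.00 ≈ 1255 kJ.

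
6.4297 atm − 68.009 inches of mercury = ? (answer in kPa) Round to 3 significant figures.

6.4297 atm = 651.489 kPa and 68.009 inHg = 230.305 kPa.
651.489 − 230.305 ≈ 421 kPa.

421 kPa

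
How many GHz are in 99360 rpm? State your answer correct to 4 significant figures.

1 revolution per minute = 1.66667 × 10^-11 GHz.
Thus 99360 × 1.66667 × 10^-11 ≈ 1.656 × 10^-6 GHz.

1.656 × 10^-6 gigahertz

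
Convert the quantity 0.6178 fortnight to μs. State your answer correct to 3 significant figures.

7.47 × 10^11 μs

1 fortnight = 1.20960 × 10^12 microseconds.
So 0.6178 × 1.20960 × 10^12 ≈ 7.47 × 10^11 μs.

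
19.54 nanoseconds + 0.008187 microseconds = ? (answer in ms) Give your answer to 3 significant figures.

19.54 ns = 1.95400 × 10^-5 ms and 0.008187 μs = 8.18700 × 10^-6 ms.
1.95400 × 10^-5 + 8.18700 × 10^-6 ≈ 2.77 × 10^-5 ms.

2.77 × 10^-5 ms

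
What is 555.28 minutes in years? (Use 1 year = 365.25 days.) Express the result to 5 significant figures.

0.0010557 yr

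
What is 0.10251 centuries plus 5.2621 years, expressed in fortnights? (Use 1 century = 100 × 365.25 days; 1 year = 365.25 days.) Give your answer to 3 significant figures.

405 fortnight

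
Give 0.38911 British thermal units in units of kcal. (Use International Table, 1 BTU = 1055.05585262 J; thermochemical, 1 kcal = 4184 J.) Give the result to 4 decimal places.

0.0981 kcal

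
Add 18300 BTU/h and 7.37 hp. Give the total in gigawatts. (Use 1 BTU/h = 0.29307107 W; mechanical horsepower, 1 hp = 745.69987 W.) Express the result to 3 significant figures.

1.09e-5 gigawatts

18300 BTU/h = 5.36320e-6 GW and 7.37 hp = 5.49581e-6 GW.
5.36320e-6 + 5.49581e-6 ≈ 1.09e-5 GW.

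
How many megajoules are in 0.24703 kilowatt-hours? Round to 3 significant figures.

1 kilowatt-hour = 3.60000 megajoules.
0.24703 × 3.60000 ≈ 0.889 MJ.

0.889 MJ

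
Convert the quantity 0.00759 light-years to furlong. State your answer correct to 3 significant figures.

1 ly = 4.70290 × 10^13 furlongs.
Then 0.00759 × 4.70290 × 10^13 ≈ 3.57 × 10^11 furlong.

3.57 × 10^11 furlongs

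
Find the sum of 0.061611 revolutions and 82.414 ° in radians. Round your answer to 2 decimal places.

1.83 radians

0.061611 rev = 0.387113 rad and 82.414 ° = 1.43840 rad.
0.387113 + 1.43840 ≈ 1.83 rad.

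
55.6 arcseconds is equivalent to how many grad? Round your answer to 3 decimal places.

0.017 grad

1 arcsec = 0.000308642 grad.
Thus 55.6 × 0.000308642 ≈ 0.017 grad.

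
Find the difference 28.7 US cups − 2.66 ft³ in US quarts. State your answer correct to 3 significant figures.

-72.4 US qt

28.7 US cup = 7.17500 US qt and 2.66 ft³ = 79.5927 US qt.
7.17500 − 79.5927 ≈ -72.4 US qt.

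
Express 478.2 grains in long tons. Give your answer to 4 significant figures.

3.050e-5 long tons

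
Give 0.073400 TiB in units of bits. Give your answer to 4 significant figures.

1 tebibyte = 8.79609e+12 bit.
So 0.073400 × 8.79609e+12 ≈ 6.456e+11 bit.

6.456e+11 bits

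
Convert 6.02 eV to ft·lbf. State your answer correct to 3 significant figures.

7.11 × 10^-19 ft·lbf

1 electronvolt = 1.18170 × 10^-19 ft·lbf.
Then 6.02 × 1.18170 × 10^-19 ≈ 7.11 × 10^-19 ft·lbf.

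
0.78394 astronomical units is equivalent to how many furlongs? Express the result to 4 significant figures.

5.830e+8 furlong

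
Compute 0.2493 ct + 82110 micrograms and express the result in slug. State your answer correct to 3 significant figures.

0.2493 ct = 3.41650e-6 slug and 82110 μg = 5.62632e-6 slug.
3.41650e-6 + 5.62632e-6 ≈ 9.04e-6 slug.

9.04e-6 slug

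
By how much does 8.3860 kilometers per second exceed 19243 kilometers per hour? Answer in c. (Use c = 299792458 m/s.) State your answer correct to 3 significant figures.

8.3860 km/s = 2.79727e-5 c and 19243 km/h = 1.78299e-5 c.
2.79727e-5 − 1.78299e-5 ≈ 1.01e-5 c.

1.01e-5 c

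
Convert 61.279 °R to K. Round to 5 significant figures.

°R = K × 9/5.
Applying the formula gives 34.044 K.

34.044 kelvins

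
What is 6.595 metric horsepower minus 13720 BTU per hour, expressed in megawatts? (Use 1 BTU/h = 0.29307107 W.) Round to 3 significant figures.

0.000830 megawatts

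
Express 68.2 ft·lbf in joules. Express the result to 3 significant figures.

92.5 joules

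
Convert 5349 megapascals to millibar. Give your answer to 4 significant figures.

5.349e+7 mbar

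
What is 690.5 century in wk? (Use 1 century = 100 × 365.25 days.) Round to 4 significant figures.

3.603e+6 wk

1 century = 5217.86 wk.
Thus 690.5 × 5217.86 ≈ 3.603e+6 wk.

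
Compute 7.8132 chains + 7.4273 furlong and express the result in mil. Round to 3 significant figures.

6.50 × 10^7 mil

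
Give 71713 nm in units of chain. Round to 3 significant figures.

1 nm = 4.97097e-11 chains.
71713 × 4.97097e-11 ≈ 3.56e-6 chain.

3.56e-6 chains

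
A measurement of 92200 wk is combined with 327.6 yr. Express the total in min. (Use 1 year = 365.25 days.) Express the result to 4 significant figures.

92200 wk = 9.29376 × 10^8 min and 327.6 yr = 1.72304 × 10^8 min.
9.29376 × 10^8 + 1.72304 × 10^8 ≈ 1.102 × 10^9 min.

1.102 × 10^9 minutes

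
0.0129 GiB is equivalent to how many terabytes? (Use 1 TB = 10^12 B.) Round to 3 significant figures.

1 GiB = 0.00107374 TB.
0.0129 × 0.00107374 ≈ 1.39e-5 TB.

1.39e-5 TB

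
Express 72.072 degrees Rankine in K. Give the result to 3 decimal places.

40.040 kelvins

°R = K × 9/5.
Applying the formula gives 40.040 K.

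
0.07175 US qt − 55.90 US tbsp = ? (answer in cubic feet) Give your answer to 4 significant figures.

-0.02679 cubic feet

0.07175 US qt = 0.00239789 ft³ and 55.90 US tbsp = 0.0291904 ft³.
0.00239789 − 0.0291904 ≈ -0.02679 ft³.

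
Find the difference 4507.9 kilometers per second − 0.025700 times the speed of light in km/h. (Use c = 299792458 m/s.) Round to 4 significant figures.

-1.151e+7 kilometers per hour

4507.9 km/s = 1.62284e+7 km/h and 0.025700 c = 2.77368e+7 km/h.
1.62284e+7 − 2.77368e+7 ≈ -1.151e+7 km/h.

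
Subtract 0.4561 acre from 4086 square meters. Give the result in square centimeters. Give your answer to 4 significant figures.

2.240 × 10^7 square centimeters

4086 m² = 4.08600 × 10^7 cm² and 0.4561 acre = 1.84577 × 10^7 cm².
4.08600 × 10^7 − 1.84577 × 10^7 ≈ 2.240 × 10^7 cm².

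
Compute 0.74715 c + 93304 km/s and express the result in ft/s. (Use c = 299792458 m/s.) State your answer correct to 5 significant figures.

0.74715 c = 7.34875 × 10^8 ft/s and 93304 km/s = 3.06115 × 10^8 ft/s.
7.34875 × 10^8 + 3.06115 × 10^8 ≈ 1.0410 × 10^9 ft/s.

1.0410 × 10^9 feet per second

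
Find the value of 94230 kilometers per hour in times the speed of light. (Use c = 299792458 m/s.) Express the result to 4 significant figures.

1 km/h = 9.26567e-10 times the speed of light.
Thus 94230 × 9.26567e-10 ≈ 8.731e-5 c.

8.731e-5 times the speed of light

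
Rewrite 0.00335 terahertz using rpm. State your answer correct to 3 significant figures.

1 terahertz = 6.00000 × 10^13 rpm.
Then 0.00335 × 6.00000 × 10^13 ≈ 2.01 × 10^11 rpm.

2.01 × 10^11 rpm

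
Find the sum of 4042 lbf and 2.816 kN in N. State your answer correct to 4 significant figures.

4042 lbf = 17979.7 N and 2.816 kN = 2816.00 N.
17979.7 + 2816.00 ≈ 20800 N.

20800 N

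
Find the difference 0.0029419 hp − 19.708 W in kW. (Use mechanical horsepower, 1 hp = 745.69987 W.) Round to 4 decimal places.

-0.0175 kW

0.0029419 hp = 0.00219377 kW and 19.708 W = 0.0197080 kW.
0.00219377 − 0.0197080 ≈ -0.0175 kW.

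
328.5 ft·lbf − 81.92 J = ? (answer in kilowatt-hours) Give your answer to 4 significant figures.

0.0001010 kWh

328.5 ft·lbf = 0.000123718 kWh and 81.92 J = 2.27556e-5 kWh.
0.000123718 − 2.27556e-5 ≈ 0.0001010 kWh.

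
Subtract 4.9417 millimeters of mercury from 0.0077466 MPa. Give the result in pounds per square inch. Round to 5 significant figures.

0.0077466 MPa = 1.12355 psi and 4.9417 mmHg = 0.0955566 psi.
1.12355 − 0.0955566 ≈ 1.0280 psi.

1.0280 psi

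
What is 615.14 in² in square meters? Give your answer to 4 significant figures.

0.3969 square meters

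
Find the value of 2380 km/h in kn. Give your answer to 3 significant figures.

1290 kn

1 km/h = 0.539957 kn.
Thus 2380 × 0.539957 ≈ 1290 kn.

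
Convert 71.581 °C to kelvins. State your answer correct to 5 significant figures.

K = °C + 273.15.
Applying the formula gives 344.73 K.

344.73 K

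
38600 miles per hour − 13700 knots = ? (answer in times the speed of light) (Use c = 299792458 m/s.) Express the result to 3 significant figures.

3.40e-5 c

38600 mph = 5.75590e-5 c and 13700 kn = 2.35092e-5 c.
5.75590e-5 − 2.35092e-5 ≈ 3.40e-5 c.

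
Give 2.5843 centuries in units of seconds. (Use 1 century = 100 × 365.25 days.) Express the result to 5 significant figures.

8.1554e+9 seconds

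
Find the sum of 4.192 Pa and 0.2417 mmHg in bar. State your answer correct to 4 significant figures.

4.192 Pa = 4.19200 × 10^-5 bar and 0.2417 mmHg = 0.000322240 bar.
4.19200 × 10^-5 + 0.000322240 ≈ 0.0003642 bar.

0.0003642 bar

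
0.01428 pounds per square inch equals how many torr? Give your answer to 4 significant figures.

1 pound per square inch = 51.7149 torr.
Thus 0.01428 × 51.7149 ≈ 0.7385 torr.

0.7385 torr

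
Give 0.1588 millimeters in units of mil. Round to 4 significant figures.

6.252 mil

1 millimeter = 39.3701 mils.
Then 0.1588 × 39.3701 ≈ 6.252 mil.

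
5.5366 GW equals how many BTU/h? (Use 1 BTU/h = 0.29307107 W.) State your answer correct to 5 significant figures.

1.8892e+10 BTU per hour

1 gigawatt = 3.41214e+9 BTU/h.
5.5366 × 3.41214e+9 ≈ 1.8892e+10 BTU/h.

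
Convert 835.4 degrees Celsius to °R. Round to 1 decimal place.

1995.4 °R

°R = (°C + 273.15) × 9/5.
Applying the formula gives 1995.4 °R.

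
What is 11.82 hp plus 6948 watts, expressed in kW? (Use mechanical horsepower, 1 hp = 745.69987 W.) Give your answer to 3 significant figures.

15.8 kilowatts

11.82 hp = 8.81417 kW and 6948 W = 6.94800 kW.
8.81417 + 6.94800 ≈ 15.8 kW.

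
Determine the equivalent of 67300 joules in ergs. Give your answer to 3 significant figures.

1 joule = 1.00000e+7 ergs.
Then 67300 × 1.00000e+7 ≈ 6.73e+11 erg.

6.73e+11 ergs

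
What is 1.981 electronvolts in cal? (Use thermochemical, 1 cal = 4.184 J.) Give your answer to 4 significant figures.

7.586e-20 cal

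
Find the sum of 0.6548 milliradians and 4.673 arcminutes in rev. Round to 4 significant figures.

0.6548 mrad = 0.000104215 rev and 4.673 arcmin = 0.000216343 rev.
0.000104215 + 0.000216343 ≈ 0.0003206 rev.

0.0003206 rev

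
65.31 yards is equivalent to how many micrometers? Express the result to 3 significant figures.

5.97e+7 micrometers

1 yard = 914400 μm.
So 65.31 × 914400 ≈ 5.97e+7 μm.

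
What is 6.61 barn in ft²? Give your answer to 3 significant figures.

7.11e-27 ft²

1 barn = 1.07639e-27 ft².
So 6.61 × 1.07639e-27 ≈ 7.11e-27 ft².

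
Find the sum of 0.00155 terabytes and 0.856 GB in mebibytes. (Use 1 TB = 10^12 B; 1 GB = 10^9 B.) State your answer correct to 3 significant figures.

2290 MiB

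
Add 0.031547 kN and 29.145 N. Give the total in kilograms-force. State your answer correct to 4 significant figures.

0.031547 kN = 3.21690 kgf and 29.145 N = 2.97196 kgf.
3.21690 + 2.97196 ≈ 6.189 kgf.

6.189 kilograms-force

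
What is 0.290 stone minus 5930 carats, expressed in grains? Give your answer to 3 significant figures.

10100 grains

0.290 st = 28420.0 gr and 5930 ct = 18302.8 gr.
28420.0 − 18302.8 ≈ 10100 gr.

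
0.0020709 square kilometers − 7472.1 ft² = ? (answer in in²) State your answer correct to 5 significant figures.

0.0020709 km² = 3.20990e+6 in² and 7472.1 ft² = 1.07598e+6 in².
3.20990e+6 − 1.07598e+6 ≈ 2.1339e+6 in².

2.1339e+6 in²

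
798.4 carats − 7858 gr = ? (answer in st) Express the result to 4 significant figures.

-0.05504 stone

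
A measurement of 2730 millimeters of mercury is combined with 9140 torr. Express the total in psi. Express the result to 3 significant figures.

2730 mmHg = 52.7894 psi and 9140 torr = 176.738 psi.
52.7894 + 176.738 ≈ 230 psi.

230 pounds per square inch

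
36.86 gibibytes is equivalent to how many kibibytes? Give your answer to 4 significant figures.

3.865e+7 KiB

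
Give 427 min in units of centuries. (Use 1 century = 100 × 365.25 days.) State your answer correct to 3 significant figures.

8.12 × 10^-6 centuries

1 minute = 1.90129 × 10^-8 centuries.
Thus 427 × 1.90129 × 10^-8 ≈ 8.12 × 10^-6 century.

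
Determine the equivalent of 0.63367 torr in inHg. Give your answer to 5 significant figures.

1 torr = 0.0393701 inHg.
0.63367 × 0.0393701 ≈ 0.024948 inHg.

0.024948 inHg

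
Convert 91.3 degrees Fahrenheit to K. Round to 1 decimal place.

K = (°F + 459.67) × 5/9.
Applying the formula gives 306.1 K.

306.1 K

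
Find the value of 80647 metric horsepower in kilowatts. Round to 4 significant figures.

59320 kilowatts

1 PS = 0.735499 kW.
80647 × 0.735499 ≈ 59320 kW.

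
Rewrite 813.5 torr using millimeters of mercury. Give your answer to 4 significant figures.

813.5 millimeters of mercury

1 torr = 1.00000 millimeters of mercury.
Then 813.5 × 1.00000 ≈ 813.5 mmHg.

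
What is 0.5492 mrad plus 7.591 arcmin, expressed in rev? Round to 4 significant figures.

0.5492 mrad = 8.74079 × 10^-5 rev and 7.591 arcmin = 0.000351435 rev.
8.74079 × 10^-5 + 0.000351435 ≈ 0.0004388 rev.

0.0004388 rev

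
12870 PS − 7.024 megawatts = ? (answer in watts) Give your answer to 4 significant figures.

2.442e+6 W

12870 PS = 9.46587e+6 W and 7.024 MW = 7.02400e+6 W.
9.46587e+6 − 7.02400e+6 ≈ 2.442e+6 W.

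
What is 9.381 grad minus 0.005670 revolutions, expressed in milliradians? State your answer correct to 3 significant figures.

112 mrad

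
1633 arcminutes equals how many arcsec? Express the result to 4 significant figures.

97980 arcsec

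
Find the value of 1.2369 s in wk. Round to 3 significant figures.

2.05 × 10^-6 weeks

1 s = 1.65344 × 10^-6 wk.
Then 1.2369 × 1.65344 × 10^-6 ≈ 2.05 × 10^-6 wk.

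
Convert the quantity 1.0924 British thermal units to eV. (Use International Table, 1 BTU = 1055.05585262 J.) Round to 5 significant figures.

7.1936 × 10^21 electronvolts

1 BTU = 6.58514 × 10^21 electronvolts.
Thus 1.0924 × 6.58514 × 10^21 ≈ 7.1936 × 10^21 eV.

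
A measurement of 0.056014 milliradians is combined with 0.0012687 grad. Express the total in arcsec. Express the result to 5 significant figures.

15.664 arcseconds

0.056014 mrad = 11.5537 arcsec and 0.0012687 grad = 4.11059 arcsec.
11.5537 + 4.11059 ≈ 15.664 arcsec.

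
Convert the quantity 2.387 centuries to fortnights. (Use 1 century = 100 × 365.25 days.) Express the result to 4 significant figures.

1 century = 2608.93 fortnight.
2.387 × 2608.93 ≈ 6228 fortnight.

6228 fortnights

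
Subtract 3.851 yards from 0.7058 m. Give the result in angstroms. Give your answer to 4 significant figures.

-2.816e+10 Å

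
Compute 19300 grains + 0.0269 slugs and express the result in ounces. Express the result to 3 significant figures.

19300 gr = 44.1143 oz and 0.0269 slug = 13.8477 oz.
44.1143 + 13.8477 ≈ 58.0 oz.

58.0 oz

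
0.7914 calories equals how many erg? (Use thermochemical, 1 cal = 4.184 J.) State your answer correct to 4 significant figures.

3.311 × 10^7 erg

1 cal = 4.18400 × 10^7 ergs.
Then 0.7914 × 4.18400 × 10^7 ≈ 3.311 × 10^7 erg.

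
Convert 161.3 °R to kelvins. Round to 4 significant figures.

89.61 K

°R = K × 9/5.
Applying the formula gives 89.61 K.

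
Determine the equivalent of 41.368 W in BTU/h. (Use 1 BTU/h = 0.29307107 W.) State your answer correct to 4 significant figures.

141.2 BTU per hour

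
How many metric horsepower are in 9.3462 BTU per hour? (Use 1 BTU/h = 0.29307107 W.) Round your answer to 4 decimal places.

0.0037 PS

1 BTU/h = 0.000398466 metric horsepower.
So 9.3462 × 0.000398466 ≈ 0.0037 PS.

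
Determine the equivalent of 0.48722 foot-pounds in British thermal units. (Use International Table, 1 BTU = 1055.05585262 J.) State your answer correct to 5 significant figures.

0.00062611 British thermal units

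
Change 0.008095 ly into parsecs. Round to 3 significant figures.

1 ly = 0.306601 pc.
So 0.008095 × 0.306601 ≈ 0.00248 pc.

0.00248 parsecs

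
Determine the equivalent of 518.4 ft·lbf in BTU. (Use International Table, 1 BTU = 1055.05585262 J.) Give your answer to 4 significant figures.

1 ft·lbf = 0.00128507 British thermal units.
Thus 518.4 × 0.00128507 ≈ 0.6662 BTU.

0.6662 BTU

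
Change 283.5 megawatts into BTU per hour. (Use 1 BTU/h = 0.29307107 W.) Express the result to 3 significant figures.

9.67e+8 BTU/h

1 MW = 3.41214e+6 BTU per hour.
Thus 283.5 × 3.41214e+6 ≈ 9.67e+8 BTU/h.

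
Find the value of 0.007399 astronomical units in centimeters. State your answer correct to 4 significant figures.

1.107 × 10^11 centimeters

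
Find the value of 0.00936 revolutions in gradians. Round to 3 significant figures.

1 revolution = 400.000 grad.
Then 0.00936 × 400.000 ≈ 3.74 grad.

3.74 grad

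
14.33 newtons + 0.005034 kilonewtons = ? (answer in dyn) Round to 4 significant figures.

1.936 × 10^6 dyn

14.33 N = 1.43300 × 10^6 dyn and 0.005034 kN = 503400 dyn.
1.43300 × 10^6 + 503400 ≈ 1.936 × 10^6 dyn.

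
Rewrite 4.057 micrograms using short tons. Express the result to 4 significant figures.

1 μg = 1.10231 × 10^-12 short ton.
Then 4.057 × 1.10231 × 10^-12 ≈ 4.472 × 10^-12 short ton.

4.472 × 10^-12 short ton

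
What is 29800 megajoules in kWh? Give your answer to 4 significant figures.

8278 kWh

1 MJ = 0.277778 kilowatt-hours.
29800 × 0.277778 ≈ 8278 kWh.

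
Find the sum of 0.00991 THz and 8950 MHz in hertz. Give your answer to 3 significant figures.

1.89 × 10^10 hertz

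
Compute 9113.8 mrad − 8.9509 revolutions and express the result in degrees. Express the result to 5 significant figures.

-2700.1 °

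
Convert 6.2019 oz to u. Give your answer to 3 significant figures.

1 oz = 1.70725e+25 u.
Thus 6.2019 × 1.70725e+25 ≈ 1.06e+26 u.

1.06e+26 u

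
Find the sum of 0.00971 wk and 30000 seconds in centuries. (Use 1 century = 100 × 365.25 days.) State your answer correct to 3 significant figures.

0.00971 wk = 1.86092e-6 century and 30000 s = 9.50643e-6 century.
1.86092e-6 + 9.50643e-6 ≈ 1.14e-5 century.

1.14e-5 century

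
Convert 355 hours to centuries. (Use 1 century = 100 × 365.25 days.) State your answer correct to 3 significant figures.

1 h = 1.14077e-6 century.
355 × 1.14077e-6 ≈ 0.000405 century.

0.000405 century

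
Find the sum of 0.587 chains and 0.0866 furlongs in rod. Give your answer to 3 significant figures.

5.81 rods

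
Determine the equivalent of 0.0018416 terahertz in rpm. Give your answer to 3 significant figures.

1.10 × 10^11 rpm

1 terahertz = 6.00000 × 10^13 rpm.
So 0.0018416 × 6.00000 × 10^13 ≈ 1.10 × 10^11 rpm.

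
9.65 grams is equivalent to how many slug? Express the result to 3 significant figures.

1 g = 6.85218 × 10^-5 slugs.
Thus 9.65 × 6.85218 × 10^-5 ≈ 0.000661 slug.

0.000661 slug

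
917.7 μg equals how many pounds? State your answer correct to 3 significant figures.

1 microgram = 2.20462e-9 pounds.
So 917.7 × 2.20462e-9 ≈ 2.02e-6 lb.

2.02e-6 pounds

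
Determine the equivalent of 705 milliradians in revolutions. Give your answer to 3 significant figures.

0.112 rev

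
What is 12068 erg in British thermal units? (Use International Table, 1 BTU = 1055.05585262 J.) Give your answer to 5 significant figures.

1 erg = 9.47817 × 10^-11 British thermal units.
12068 × 9.47817 × 10^-11 ≈ 1.1438 × 10^-6 BTU.

1.1438 × 10^-6 BTU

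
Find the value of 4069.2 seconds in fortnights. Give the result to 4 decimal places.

0.0034 fortnights

1 second = 8.26720e-7 fortnights.
Thus 4069.2 × 8.26720e-7 ≈ 0.0034 fortnight.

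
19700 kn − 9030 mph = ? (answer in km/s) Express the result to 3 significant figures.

19700 kn = 10.1346 km/s and 9030 mph = 4.03677 km/s.
10.1346 − 4.03677 ≈ 6.10 km/s.

6.10 km/s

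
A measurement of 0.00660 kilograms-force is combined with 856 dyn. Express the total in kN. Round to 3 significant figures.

0.00660 kgf = 6.47239 × 10^-5 kN and 856 dyn = 8.56000 × 10^-6 kN.
6.47239 × 10^-5 + 8.56000 × 10^-6 ≈ 7.33 × 10^-5 kN.

7.33 × 10^-5 kilonewtons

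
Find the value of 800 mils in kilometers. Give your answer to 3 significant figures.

2.03 × 10^-5 kilometers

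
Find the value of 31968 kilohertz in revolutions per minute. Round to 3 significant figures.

1 kHz = 60000.0 rpm.
31968 × 60000.0 ≈ 1.92 × 10^9 rpm.

1.92 × 10^9 rpm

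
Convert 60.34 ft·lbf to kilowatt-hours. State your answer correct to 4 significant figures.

2.273 × 10^-5 kilowatt-hours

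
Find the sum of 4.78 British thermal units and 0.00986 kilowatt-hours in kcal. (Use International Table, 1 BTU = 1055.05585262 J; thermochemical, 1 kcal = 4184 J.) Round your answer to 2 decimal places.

4.78 BTU = 1.20535 kcal and 0.00986 kWh = 8.48375 kcal.
1.20535 + 8.48375 ≈ 9.69 kcal.

9.69 kcal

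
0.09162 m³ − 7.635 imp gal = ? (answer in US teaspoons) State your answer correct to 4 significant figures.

0.09162 m³ = 18588.2 US tsp and 7.635 imp gal = 7041.99 US tsp.
18588.2 − 7041.99 ≈ 11550 US tsp.

11550 US tsp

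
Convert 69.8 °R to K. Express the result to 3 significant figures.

38.8 kelvins

°R = K × 9/5.
Applying the formula gives 38.8 K.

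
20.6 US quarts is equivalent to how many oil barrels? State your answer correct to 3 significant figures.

1 US qt = 0.00595238 bbl.
Thus 20.6 × 0.00595238 ≈ 0.123 bbl.

0.123 bbl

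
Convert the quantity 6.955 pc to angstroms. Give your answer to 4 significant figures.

2.146 × 10^27 angstroms

1 parsec = 3.08568 × 10^26 Å.
Thus 6.955 × 3.08568 × 10^26 ≈ 2.146 × 10^27 Å.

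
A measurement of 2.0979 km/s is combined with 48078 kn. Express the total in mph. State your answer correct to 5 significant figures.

60020 mph

2.0979 km/s = 4692.87 mph and 48078 kn = 55327.2 mph.
4692.87 + 55327.2 ≈ 60020 mph.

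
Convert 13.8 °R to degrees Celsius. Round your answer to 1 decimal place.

-265.5 degrees Celsius

°R = (°C + 273.15) × 9/5.
Applying the formula gives -265.5 °C.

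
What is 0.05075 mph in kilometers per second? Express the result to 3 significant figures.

2.27e-5 km/s

1 mile per hour = 0.000447040 km/s.
Thus 0.05075 × 0.000447040 ≈ 2.27e-5 km/s.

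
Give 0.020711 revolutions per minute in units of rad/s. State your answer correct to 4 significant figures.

1 revolution per minute = 0.104720 radians per second.
Then 0.020711 × 0.104720 ≈ 0.002169 rad/s.

0.002169 radians per second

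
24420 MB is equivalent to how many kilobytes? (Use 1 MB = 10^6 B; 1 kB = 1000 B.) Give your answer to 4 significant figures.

2.442 × 10^7 kB

1 MB = 1000.00 kB.
Thus 24420 × 1000.00 ≈ 2.442 × 10^7 kB.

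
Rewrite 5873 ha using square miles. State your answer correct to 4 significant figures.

1 hectare = 0.00386102 square miles.
5873 × 0.00386102 ≈ 22.68 mi².

22.68 mi²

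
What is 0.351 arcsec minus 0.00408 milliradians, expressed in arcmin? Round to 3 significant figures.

0.351 arcsec = 0.00585000 arcmin and 0.00408 mrad = 0.0140260 arcmin.
0.00585000 − 0.0140260 ≈ -0.00818 arcmin.

-0.00818 arcmin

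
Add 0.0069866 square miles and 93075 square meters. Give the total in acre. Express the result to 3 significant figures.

27.5 acre

0.0069866 mi² = 4.47142 acre and 93075 m² = 22.9993 acre.
4.47142 + 22.9993 ≈ 27.5 acre.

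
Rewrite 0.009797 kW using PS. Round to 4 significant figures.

0.01332 PS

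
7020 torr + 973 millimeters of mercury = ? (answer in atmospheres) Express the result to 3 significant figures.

10.5 atm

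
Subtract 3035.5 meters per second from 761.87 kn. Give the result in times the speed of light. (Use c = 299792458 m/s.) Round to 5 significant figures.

-8.8180e-6 c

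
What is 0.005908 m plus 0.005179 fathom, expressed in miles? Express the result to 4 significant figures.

0.005908 m = 3.67106 × 10^-6 mi and 0.005179 fathom = 5.88523 × 10^-6 mi.
3.67106 × 10^-6 + 5.88523 × 10^-6 ≈ 9.556 × 10^-6 mi.

9.556 × 10^-6 mi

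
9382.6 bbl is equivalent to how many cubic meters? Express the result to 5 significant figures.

1 bbl = 0.158987 m³.
Then 9382.6 × 0.158987 ≈ 1491.7 m³.

1491.7 m³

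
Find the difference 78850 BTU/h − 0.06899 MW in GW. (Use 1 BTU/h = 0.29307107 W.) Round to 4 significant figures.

78850 BTU/h = 2.31087 × 10^-5 GW and 0.06899 MW = 6.89900 × 10^-5 GW.
2.31087 × 10^-5 − 6.89900 × 10^-5 ≈ -4.588 × 10^-5 GW.

-4.588 × 10^-5 GW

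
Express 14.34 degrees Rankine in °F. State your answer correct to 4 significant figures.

-445.3 °F

°R = °F + 459.67.
Applying the formula gives -445.3 °F.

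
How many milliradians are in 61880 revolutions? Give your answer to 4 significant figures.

1 revolution = 6283.19 mrad.
Then 61880 × 6283.19 ≈ 3.888 × 10^8 mrad.

3.888 × 10^8 mrad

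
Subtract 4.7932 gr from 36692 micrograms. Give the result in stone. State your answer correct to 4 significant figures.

-4.313e-5 stone

36692 μg = 5.77800e-6 st and 4.7932 gr = 4.89102e-5 st.
5.77800e-6 − 4.89102e-5 ≈ -4.313e-5 st.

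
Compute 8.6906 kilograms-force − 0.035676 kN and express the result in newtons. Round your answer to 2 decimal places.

8.6906 kgf = 85.2257 N and 0.035676 kN = 35.6760 N.
85.2257 − 35.6760 ≈ 49.55 N.

49.55 N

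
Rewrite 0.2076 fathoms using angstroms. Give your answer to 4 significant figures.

3.797 × 10^9 angstroms

1 fathom = 1.82880 × 10^10 angstroms.
Then 0.2076 × 1.82880 × 10^10 ≈ 3.797 × 10^9 Å.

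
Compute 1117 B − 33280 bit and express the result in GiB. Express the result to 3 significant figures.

-2.83e-6 gibibytes

1117 B = 1.04029e-6 GiB and 33280 bit = 3.87430e-6 GiB.
1.04029e-6 − 3.87430e-6 ≈ -2.83e-6 GiB.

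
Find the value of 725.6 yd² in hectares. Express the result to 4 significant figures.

0.06067 ha

1 square yard = 8.36127e-5 ha.
So 725.6 × 8.36127e-5 ≈ 0.06067 ha.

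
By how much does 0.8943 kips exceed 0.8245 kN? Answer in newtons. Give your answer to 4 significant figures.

3154 N

0.8943 kip = 3978.04 N and 0.8245 kN = 824.500 N.
3978.04 − 824.500 ≈ 3154 N.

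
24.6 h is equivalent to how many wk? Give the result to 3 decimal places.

0.146 wk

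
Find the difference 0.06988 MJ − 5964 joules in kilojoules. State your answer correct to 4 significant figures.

63.92 kJ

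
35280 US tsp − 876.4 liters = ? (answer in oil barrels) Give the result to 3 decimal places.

-4.419 oil barrels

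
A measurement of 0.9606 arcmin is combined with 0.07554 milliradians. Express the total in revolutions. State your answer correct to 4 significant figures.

0.9606 arcmin = 4.44722 × 10^-5 rev and 0.07554 mrad = 1.20226 × 10^-5 rev.
4.44722 × 10^-5 + 1.20226 × 10^-5 ≈ 5.649 × 10^-5 rev.

5.649 × 10^-5 rev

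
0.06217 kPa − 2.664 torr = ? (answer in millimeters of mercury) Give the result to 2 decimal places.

-2.20 mmHg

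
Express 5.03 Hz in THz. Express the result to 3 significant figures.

1 Hz = 1.00000e-12 THz.
5.03 × 1.00000e-12 ≈ 5.03e-12 THz.

5.03e-12 terahertz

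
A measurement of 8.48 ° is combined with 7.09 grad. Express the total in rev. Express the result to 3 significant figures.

0.0413 rev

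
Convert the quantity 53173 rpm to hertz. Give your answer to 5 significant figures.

886.22 Hz

1 rpm = 0.0166667 hertz.
Thus 53173 × 0.0166667 ≈ 886.22 Hz.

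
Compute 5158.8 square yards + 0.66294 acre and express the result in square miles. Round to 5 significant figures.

0.0027013 square miles

5158.8 yd² = 0.00166542 mi² and 0.66294 acre = 0.00103584 mi².
0.00166542 + 0.00103584 ≈ 0.0027013 mi².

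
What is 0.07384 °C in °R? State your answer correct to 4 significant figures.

491.8 degrees Rankine

°R = (°C + 273.15) × 9/5.
Applying the formula gives 491.8 °R.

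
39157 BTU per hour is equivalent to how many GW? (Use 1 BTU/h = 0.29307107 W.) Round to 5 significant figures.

1.1476e-5 gigawatts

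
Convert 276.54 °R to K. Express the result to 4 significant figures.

153.6 kelvins

°R = K × 9/5.
Applying the formula gives 153.6 K.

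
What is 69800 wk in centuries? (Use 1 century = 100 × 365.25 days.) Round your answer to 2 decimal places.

1 wk = 0.000191650 centuries.
69800 × 0.000191650 ≈ 13.38 century.

13.38 century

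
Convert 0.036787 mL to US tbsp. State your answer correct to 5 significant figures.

0.0024878 US tablespoons

1 milliliter = 0.0676280 US tablespoons.
0.036787 × 0.0676280 ≈ 0.0024878 US tbsp.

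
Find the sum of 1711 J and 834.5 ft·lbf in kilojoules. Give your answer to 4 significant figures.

1711 J = 1.71100 kJ and 834.5 ft·lbf = 1.13143 kJ.
1.71100 + 1.13143 ≈ 2.842 kJ.

2.842 kilojoules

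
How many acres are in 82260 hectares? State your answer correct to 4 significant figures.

203300 acre

1 hectare = 2.47105 acres.
82260 × 2.47105 ≈ 203300 acre.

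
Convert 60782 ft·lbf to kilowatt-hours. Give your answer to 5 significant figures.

1 ft·lbf = 3.76616e-7 kWh.
Thus 60782 × 3.76616e-7 ≈ 0.022891 kWh.

0.022891 kWh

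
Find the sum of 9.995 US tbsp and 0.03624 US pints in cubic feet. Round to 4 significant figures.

9.995 US tbsp = 0.00521929 ft³ and 0.03624 US pt = 0.000605573 ft³.
0.00521929 + 0.000605573 ≈ 0.005825 ft³.

0.005825 cubic feet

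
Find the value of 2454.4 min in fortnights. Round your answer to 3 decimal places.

0.122 fortnight

1 minute = 4.96032 × 10^-5 fortnight.
Then 2454.4 × 4.96032 × 10^-5 ≈ 0.122 fortnight.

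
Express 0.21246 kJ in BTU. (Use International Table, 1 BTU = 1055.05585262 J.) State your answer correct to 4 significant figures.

0.2014 British thermal units

1 kilojoule = 0.947817 British thermal units.
0.21246 × 0.947817 ≈ 0.2014 BTU.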